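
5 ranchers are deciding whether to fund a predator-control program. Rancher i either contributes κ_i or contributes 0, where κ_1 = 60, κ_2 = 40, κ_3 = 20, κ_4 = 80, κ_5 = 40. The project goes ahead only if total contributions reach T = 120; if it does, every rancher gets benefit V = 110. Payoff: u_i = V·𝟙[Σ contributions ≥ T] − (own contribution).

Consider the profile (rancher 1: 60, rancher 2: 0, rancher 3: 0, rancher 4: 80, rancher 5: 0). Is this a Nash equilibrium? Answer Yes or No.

Yes

Total = 140 ≥ 120: provided.
Rancher 1 (pledges 60, payoff 50): dropping to 0 → total 80, payoff 0. No gain.
Rancher 2 (pledges 0, payoff 110): pledging 40 → total 180, payoff 70. No gain.
Rancher 3 (pledges 0, payoff 110): pledging 20 → total 160, payoff 90. No gain.
Rancher 4 (pledges 80, payoff 30): dropping to 0 → total 60, payoff 0. No gain.
Rancher 5 (pledges 0, payoff 110): pledging 40 → total 180, payoff 70. No gain.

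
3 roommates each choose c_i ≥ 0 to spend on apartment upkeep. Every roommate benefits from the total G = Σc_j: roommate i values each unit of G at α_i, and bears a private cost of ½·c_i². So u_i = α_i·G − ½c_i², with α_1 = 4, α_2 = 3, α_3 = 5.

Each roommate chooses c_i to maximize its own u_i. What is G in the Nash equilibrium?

Roommate i's FOC: ∂u_i/∂c_i = α_i − c_i = 0, so c_i* = α_i.
NE contributions = (4, 3, 5); G = 12.

12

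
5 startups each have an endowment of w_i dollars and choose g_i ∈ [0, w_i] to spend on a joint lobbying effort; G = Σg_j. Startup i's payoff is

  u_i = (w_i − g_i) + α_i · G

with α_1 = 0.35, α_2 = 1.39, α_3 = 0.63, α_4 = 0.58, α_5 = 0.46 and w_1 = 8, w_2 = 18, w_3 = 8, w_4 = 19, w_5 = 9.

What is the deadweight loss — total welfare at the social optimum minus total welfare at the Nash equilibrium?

∂u_i/∂g_i = α_i − 1, so startup i contributes w_i if α_i > 1, else 0.
α_i > 1 for i ∈ {2}; NE contributions (0, 18, 0, 0, 0), G = 18.
W^NE = Σw_i − G^NE + (Σα_i)·G^NE = 62 + 2.41·18 = 105.38.
Planner: ∂(Σu_j)/∂g_i = Σα_j − 1 = 2.41 > 0, so everyone contributes w_i; G^SO = 62, W^SO = 62 + 2.41·62 = 211.42.
Deadweight loss = 106.04.

106.04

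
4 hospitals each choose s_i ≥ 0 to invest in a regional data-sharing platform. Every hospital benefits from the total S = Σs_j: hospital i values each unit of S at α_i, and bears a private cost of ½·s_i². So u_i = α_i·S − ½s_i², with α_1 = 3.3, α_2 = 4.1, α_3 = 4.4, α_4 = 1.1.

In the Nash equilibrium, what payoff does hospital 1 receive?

Hospital i's FOC: ∂u_i/∂s_i = α_i − s_i = 0, so s_i* = α_i.
NE contributions = (3.3, 4.1, 4.4, 1.1); S = 12.9.
u_1 = α_1·S − ½·(s_1)² = 3.3·12.9 − ½·3.3² = 37.125.

37.125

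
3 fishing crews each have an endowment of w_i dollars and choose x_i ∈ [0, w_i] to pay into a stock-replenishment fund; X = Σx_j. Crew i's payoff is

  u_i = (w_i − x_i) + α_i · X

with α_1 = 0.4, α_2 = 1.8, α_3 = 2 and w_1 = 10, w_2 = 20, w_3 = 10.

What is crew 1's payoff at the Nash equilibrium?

22

∂u_i/∂x_i = α_i − 1, so crew i contributes w_i if α_i > 1, else 0.
α_i > 1 for i ∈ {2, 3}; NE contributions (0, 20, 10), X = 30.
u_1 = (10 − 0) + 0.4·30 = 22.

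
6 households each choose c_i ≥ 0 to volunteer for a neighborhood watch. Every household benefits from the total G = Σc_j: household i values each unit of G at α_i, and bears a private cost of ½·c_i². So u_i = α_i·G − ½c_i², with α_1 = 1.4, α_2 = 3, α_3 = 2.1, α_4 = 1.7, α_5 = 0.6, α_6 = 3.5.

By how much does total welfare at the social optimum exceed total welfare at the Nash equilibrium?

318.015

Household i's FOC: ∂u_i/∂c_i = α_i − c_i = 0, so c_i* = α_i.
NE contributions = (1.4, 3, 2.1, 1.7, 0.6, 3.5); G = 12.3.
W^NE = (Σα)·G − ½Σα_i² = 12.3² − ½·30.87 = 135.855.
Planner sets c_i = Σα_j = 12.3 for every i, so G^SO = 6·12.3 = 73.8.
W^SO = (Σα)·G^SO − ½·6·(Σα)² = (6/2)·12.3² = 453.87.
Deadweight loss = W^SO − W^NE = 318.015.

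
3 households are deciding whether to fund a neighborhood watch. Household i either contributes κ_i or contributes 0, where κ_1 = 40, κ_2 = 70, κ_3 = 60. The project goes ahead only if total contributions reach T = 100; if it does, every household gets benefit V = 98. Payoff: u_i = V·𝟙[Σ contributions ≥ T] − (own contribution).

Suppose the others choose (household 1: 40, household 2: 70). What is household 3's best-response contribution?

0

Others' total = 110 ≥ 100; contributing adds cost 60 for no extra benefit.
Best response: 0.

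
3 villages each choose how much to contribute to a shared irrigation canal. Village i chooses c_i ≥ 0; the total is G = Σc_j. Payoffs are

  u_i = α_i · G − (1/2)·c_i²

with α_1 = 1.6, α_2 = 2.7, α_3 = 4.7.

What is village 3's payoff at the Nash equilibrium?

31.255

Village i's FOC: ∂u_i/∂c_i = α_i − c_i = 0, so c_i* = α_i.
NE contributions = (1.6, 2.7, 4.7); G = 9.
u_3 = α_3·G − ½·(c_3)² = 4.7·9 − ½·4.7² = 31.255.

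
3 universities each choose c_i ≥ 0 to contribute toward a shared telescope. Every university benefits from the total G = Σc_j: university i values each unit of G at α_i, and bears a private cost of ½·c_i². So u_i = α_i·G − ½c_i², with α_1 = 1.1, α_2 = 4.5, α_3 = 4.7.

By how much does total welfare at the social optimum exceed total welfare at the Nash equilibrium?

74.82

University i's FOC: ∂u_i/∂c_i = α_i − c_i = 0, so c_i* = α_i.
NE contributions = (1.1, 4.5, 4.7); G = 10.3.
W^NE = (Σα)·G − ½Σα_i² = 10.3² − ½·43.55 = 84.315.
Planner sets c_i = Σα_j = 10.3 for every i, so G^SO = 3·10.3 = 30.9.
W^SO = (Σα)·G^SO − ½·3·(Σα)² = (3/2)·10.3² = 159.135.
Deadweight loss = W^SO − W^NE = 74.82.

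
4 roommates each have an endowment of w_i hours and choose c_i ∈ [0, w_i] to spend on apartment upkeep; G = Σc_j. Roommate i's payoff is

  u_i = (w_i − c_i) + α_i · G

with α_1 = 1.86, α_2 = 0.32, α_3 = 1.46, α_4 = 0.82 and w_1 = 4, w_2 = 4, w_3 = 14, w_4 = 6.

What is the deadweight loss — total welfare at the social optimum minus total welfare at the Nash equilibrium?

34.6

∂u_i/∂c_i = α_i − 1, so roommate i contributes w_i if α_i > 1, else 0.
α_i > 1 for i ∈ {1, 3}; NE contributions (4, 0, 14, 0), G = 18.
W^NE = Σw_i − G^NE + (Σα_i)·G^NE = 28 + 3.46·18 = 90.28.
Planner: ∂(Σu_j)/∂c_i = Σα_j − 1 = 3.46 > 0, so everyone contributes w_i; G^SO = 28, W^SO = 28 + 3.46·28 = 124.88.
Deadweight loss = 34.6.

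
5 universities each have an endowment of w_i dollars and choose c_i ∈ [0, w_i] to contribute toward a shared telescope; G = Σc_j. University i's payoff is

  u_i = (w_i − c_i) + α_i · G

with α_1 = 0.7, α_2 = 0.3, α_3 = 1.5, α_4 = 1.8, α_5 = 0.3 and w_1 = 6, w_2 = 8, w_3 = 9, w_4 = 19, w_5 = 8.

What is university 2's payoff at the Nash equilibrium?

16.4

∂u_i/∂c_i = α_i − 1, so university i contributes w_i if α_i > 1, else 0.
α_i > 1 for i ∈ {3, 4}; NE contributions (0, 0, 9, 19, 0), G = 28.
u_2 = (8 − 0) + 0.3·28 = 16.4.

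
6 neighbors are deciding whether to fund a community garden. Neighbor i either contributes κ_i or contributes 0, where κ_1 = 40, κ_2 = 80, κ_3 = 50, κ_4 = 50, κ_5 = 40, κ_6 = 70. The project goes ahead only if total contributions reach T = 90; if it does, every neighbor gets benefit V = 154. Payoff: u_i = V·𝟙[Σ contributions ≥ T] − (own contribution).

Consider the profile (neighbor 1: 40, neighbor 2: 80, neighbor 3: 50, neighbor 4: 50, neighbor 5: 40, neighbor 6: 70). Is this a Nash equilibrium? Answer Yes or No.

Total = 330 ≥ 90: provided.
Neighbor 1 (pledges 40, payoff 114): dropping to 0 → total 290, payoff 154. Profitable deviation.

No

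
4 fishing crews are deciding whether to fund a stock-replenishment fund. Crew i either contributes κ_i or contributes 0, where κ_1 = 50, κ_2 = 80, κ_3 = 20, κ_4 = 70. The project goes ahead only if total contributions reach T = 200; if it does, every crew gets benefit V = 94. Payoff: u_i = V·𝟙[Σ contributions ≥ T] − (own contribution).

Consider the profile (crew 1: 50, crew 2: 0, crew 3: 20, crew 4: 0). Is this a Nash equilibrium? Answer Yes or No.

No

Total = 70 < 200: not provided.
Crew 1 (pledges 50, payoff -50): dropping to 0 → total 20, payoff 0. Profitable deviation.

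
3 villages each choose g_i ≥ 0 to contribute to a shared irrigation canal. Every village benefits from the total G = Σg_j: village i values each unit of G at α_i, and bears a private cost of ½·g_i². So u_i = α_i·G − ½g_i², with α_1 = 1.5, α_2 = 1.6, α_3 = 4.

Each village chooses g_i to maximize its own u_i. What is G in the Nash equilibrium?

Village i's FOC: ∂u_i/∂g_i = α_i − g_i = 0, so g_i* = α_i.
NE contributions = (1.5, 1.6, 4); G = 7.1.

7.1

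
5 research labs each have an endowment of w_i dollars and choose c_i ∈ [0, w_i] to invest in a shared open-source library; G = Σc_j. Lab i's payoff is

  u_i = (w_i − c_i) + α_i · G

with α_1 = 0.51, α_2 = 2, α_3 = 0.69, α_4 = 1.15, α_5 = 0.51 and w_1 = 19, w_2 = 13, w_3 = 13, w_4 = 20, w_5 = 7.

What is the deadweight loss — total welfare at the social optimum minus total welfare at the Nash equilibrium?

150.54

∂u_i/∂c_i = α_i − 1, so lab i contributes w_i if α_i > 1, else 0.
α_i > 1 for i ∈ {2, 4}; NE contributions (0, 13, 0, 20, 0), G = 33.
W^NE = Σw_i − G^NE + (Σα_i)·G^NE = 72 + 3.86·33 = 199.38.
Planner: ∂(Σu_j)/∂c_i = Σα_j − 1 = 3.86 > 0, so everyone contributes w_i; G^SO = 72, W^SO = 72 + 3.86·72 = 349.92.
Deadweight loss = 150.54.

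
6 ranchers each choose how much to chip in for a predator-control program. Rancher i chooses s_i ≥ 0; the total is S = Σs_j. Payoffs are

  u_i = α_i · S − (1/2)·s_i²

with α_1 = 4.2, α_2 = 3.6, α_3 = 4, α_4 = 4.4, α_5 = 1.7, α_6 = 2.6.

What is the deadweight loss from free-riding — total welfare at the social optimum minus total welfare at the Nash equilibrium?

Rancher i's FOC: ∂u_i/∂s_i = α_i − s_i = 0, so s_i* = α_i.
NE contributions = (4.2, 3.6, 4, 4.4, 1.7, 2.6); S = 20.5.
W^NE = (Σα)·S − ½Σα_i² = 20.5² − ½·75.61 = 382.445.
Planner sets s_i = Σα_j = 20.5 for every i, so S^SO = 6·20.5 = 123.
W^SO = (Σα)·S^SO − ½·6·(Σα)² = (6/2)·20.5² = 1260.75.
Deadweight loss = W^SO − W^NE = 878.305.

878.305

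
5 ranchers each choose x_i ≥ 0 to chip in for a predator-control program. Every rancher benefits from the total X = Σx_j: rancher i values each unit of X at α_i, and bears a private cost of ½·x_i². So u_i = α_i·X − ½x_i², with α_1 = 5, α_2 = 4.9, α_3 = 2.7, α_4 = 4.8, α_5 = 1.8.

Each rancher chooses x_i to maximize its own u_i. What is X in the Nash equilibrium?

19.2

Rancher i's FOC: ∂u_i/∂x_i = α_i − x_i = 0, so x_i* = α_i.
NE contributions = (5, 4.9, 2.7, 4.8, 1.8); X = 19.2.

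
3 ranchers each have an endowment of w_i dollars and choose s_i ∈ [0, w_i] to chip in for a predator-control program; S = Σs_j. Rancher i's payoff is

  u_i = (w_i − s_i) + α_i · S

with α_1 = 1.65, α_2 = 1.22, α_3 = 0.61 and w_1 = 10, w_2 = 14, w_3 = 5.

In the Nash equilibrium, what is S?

∂u_i/∂s_i = α_i − 1, so rancher i contributes w_i if α_i > 1, else 0.
α_i > 1 for i ∈ {1, 2}; NE contributions (10, 14, 0), S = 24.

24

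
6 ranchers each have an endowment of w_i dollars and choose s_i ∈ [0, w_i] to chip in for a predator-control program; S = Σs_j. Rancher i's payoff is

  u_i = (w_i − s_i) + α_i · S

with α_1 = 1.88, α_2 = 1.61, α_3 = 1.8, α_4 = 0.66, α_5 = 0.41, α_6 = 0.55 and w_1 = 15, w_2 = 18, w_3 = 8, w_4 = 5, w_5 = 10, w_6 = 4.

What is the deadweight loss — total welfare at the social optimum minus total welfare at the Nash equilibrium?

∂u_i/∂s_i = α_i − 1, so rancher i contributes w_i if α_i > 1, else 0.
α_i > 1 for i ∈ {1, 2, 3}; NE contributions (15, 18, 8, 0, 0, 0), S = 41.
W^NE = Σw_i − S^NE + (Σα_i)·S^NE = 60 + 5.91·41 = 302.31.
Planner: ∂(Σu_j)/∂s_i = Σα_j − 1 = 5.91 > 0, so everyone contributes w_i; S^SO = 60, W^SO = 60 + 5.91·60 = 414.6.
Deadweight loss = 112.29.

112.29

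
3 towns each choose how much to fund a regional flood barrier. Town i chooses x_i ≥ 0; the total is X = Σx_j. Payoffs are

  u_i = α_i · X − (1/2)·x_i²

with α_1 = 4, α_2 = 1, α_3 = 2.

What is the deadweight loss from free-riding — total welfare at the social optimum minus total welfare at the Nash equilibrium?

Town i's FOC: ∂u_i/∂x_i = α_i − x_i = 0, so x_i* = α_i.
NE contributions = (4, 1, 2); X = 7.
W^NE = (Σα)·X − ½Σα_i² = 7² − ½·21 = 38.5.
Planner sets x_i = Σα_j = 7 for every i, so X^SO = 3·7 = 21.
W^SO = (Σα)·X^SO − ½·3·(Σα)² = (3/2)·7² = 73.5.
Deadweight loss = W^SO − W^NE = 35.

35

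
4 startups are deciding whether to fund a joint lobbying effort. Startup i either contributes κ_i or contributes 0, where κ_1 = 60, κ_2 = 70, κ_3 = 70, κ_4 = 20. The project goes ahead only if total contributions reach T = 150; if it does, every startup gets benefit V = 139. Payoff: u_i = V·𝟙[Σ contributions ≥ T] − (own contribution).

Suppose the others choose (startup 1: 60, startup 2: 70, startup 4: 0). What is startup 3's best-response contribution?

Others' total = 130. Contributing 70 brings total to 200 ≥ 150: gain V − κ_3 = 69.
Best response: 70.

70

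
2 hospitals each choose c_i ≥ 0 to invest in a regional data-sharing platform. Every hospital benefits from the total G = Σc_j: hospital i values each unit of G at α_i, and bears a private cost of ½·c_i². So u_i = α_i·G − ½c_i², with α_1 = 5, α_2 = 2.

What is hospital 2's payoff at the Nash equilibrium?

12

Hospital i's FOC: ∂u_i/∂c_i = α_i − c_i = 0, so c_i* = α_i.
NE contributions = (5, 2); G = 7.
u_2 = α_2·G − ½·(c_2)² = 2·7 − ½·2² = 12.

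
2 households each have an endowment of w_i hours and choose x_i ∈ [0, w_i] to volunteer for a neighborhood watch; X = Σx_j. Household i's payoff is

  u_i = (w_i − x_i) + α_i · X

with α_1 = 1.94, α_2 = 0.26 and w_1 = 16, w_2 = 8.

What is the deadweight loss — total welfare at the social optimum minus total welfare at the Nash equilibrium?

9.6

∂u_i/∂x_i = α_i − 1, so household i contributes w_i if α_i > 1, else 0.
α_i > 1 for i ∈ {1}; NE contributions (16, 0), X = 16.
W^NE = Σw_i − X^NE + (Σα_i)·X^NE = 24 + 1.2·16 = 43.2.
Planner: ∂(Σu_j)/∂x_i = Σα_j − 1 = 1.2 > 0, so everyone contributes w_i; X^SO = 24, W^SO = 24 + 1.2·24 = 52.8.
Deadweight loss = 9.6.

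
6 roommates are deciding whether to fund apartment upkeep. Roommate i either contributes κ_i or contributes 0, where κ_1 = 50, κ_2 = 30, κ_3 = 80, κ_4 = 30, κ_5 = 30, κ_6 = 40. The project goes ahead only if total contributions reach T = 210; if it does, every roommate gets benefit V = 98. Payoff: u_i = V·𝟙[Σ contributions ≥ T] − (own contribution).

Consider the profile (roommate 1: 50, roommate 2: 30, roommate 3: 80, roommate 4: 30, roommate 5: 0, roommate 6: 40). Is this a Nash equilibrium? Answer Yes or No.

Total = 230 ≥ 210: provided.
Roommate 1 (pledges 50, payoff 48): dropping to 0 → total 180, payoff 0. No gain.
Roommate 2 (pledges 30, payoff 68): dropping to 0 → total 200, payoff 0. No gain.
Roommate 3 (pledges 80, payoff 18): dropping to 0 → total 150, payoff 0. No gain.
Roommate 4 (pledges 30, payoff 68): dropping to 0 → total 200, payoff 0. No gain.
Roommate 5 (pledges 0, payoff 98): pledging 30 → total 260, payoff 68. No gain.
Roommate 6 (pledges 40, payoff 58): dropping to 0 → total 190, payoff 0. No gain.

Yes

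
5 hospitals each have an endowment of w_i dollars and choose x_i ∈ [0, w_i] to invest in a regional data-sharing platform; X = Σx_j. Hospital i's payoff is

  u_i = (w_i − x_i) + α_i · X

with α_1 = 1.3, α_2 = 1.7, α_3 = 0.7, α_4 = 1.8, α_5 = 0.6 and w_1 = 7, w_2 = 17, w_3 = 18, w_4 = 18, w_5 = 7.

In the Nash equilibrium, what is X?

42

∂u_i/∂x_i = α_i − 1, so hospital i contributes w_i if α_i > 1, else 0.
α_i > 1 for i ∈ {1, 2, 4}; NE contributions (7, 17, 0, 18, 0), X = 42.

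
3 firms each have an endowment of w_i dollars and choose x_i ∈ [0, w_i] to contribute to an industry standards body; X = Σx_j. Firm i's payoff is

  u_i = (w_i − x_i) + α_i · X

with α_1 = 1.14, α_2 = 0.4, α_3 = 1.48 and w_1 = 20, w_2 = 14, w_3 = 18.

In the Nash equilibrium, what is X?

∂u_i/∂x_i = α_i − 1, so firm i contributes w_i if α_i > 1, else 0.
α_i > 1 for i ∈ {1, 3}; NE contributions (20, 0, 18), X = 38.

38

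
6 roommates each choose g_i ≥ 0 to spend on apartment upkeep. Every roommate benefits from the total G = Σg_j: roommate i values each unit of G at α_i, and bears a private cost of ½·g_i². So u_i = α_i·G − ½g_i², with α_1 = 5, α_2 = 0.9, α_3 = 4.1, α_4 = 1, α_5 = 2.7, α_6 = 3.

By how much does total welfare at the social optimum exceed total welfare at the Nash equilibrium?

Roommate i's FOC: ∂u_i/∂g_i = α_i − g_i = 0, so g_i* = α_i.
NE contributions = (5, 0.9, 4.1, 1, 2.7, 3); G = 16.7.
W^NE = (Σα)·G − ½Σα_i² = 16.7² − ½·59.91 = 248.935.
Planner sets g_i = Σα_j = 16.7 for every i, so G^SO = 6·16.7 = 100.2.
W^SO = (Σα)·G^SO − ½·6·(Σα)² = (6/2)·16.7² = 836.67.
Deadweight loss = W^SO − W^NE = 587.735.

587.735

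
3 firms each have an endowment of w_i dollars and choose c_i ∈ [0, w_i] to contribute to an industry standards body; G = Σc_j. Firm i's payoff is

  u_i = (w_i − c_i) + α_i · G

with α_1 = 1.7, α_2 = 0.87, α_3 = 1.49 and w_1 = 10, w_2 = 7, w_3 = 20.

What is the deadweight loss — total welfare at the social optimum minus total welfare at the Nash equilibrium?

∂u_i/∂c_i = α_i − 1, so firm i contributes w_i if α_i > 1, else 0.
α_i > 1 for i ∈ {1, 3}; NE contributions (10, 0, 20), G = 30.
W^NE = Σw_i − G^NE + (Σα_i)·G^NE = 37 + 3.06·30 = 128.8.
Planner: ∂(Σu_j)/∂c_i = Σα_j − 1 = 3.06 > 0, so everyone contributes w_i; G^SO = 37, W^SO = 37 + 3.06·37 = 150.22.
Deadweight loss = 21.42.

21.42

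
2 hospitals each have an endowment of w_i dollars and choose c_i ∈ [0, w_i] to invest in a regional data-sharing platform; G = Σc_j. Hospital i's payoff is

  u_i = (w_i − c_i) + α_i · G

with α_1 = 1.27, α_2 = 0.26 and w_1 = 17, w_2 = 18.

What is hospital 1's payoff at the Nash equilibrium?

21.59

∂u_i/∂c_i = α_i − 1, so hospital i contributes w_i if α_i > 1, else 0.
α_i > 1 for i ∈ {1}; NE contributions (17, 0), G = 17.
u_1 = (17 − 17) + 1.27·17 = 21.59.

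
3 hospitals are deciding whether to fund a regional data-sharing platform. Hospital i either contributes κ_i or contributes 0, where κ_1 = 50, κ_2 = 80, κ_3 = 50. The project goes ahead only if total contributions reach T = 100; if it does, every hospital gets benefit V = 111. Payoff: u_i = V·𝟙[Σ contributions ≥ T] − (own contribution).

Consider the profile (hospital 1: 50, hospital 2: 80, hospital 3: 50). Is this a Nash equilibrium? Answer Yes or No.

No

Total = 180 ≥ 100: provided.
Hospital 1 (pledges 50, payoff 61): dropping to 0 → total 130, payoff 111. Profitable deviation.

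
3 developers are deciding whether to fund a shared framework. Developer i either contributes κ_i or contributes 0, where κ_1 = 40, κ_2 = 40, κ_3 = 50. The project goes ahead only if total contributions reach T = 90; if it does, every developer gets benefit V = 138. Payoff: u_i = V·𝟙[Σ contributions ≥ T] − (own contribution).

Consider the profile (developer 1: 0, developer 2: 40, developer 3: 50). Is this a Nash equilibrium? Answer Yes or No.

Yes

Total = 90 ≥ 90: provided.
Developer 1 (pledges 0, payoff 138): pledging 40 → total 130, payoff 98. No gain.
Developer 2 (pledges 40, payoff 98): dropping to 0 → total 50, payoff 0. No gain.
Developer 3 (pledges 50, payoff 88): dropping to 0 → total 40, payoff 0. No gain.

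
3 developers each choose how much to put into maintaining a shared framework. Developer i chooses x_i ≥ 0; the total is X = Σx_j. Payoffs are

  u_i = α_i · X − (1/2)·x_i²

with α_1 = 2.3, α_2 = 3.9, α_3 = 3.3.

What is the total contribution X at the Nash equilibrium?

9.5

Developer i's FOC: ∂u_i/∂x_i = α_i − x_i = 0, so x_i* = α_i.
NE contributions = (2.3, 3.9, 3.3); X = 9.5.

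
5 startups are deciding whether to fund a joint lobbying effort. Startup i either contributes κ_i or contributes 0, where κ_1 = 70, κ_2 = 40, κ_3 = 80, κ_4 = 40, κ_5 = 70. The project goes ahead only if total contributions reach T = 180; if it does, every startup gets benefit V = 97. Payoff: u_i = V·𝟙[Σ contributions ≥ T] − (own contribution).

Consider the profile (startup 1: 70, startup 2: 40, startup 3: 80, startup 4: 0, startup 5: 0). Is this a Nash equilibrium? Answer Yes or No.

Total = 190 ≥ 180: provided.
Startup 1 (pledges 70, payoff 27): dropping to 0 → total 120, payoff 0. No gain.
Startup 2 (pledges 40, payoff 57): dropping to 0 → total 150, payoff 0. No gain.
Startup 3 (pledges 80, payoff 17): dropping to 0 → total 110, payoff 0. No gain.
Startup 4 (pledges 0, payoff 97): pledging 40 → total 230, payoff 57. No gain.
Startup 5 (pledges 0, payoff 97): pledging 70 → total 260, payoff 27. No gain.

Yes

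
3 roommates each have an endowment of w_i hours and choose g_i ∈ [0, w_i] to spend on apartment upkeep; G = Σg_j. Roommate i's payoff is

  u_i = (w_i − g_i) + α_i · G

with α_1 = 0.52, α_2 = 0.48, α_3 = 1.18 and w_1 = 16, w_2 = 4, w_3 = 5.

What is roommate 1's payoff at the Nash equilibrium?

18.6

∂u_i/∂g_i = α_i − 1, so roommate i contributes w_i if α_i > 1, else 0.
α_i > 1 for i ∈ {3}; NE contributions (0, 0, 5), G = 5.
u_1 = (16 − 0) + 0.52·5 = 18.6.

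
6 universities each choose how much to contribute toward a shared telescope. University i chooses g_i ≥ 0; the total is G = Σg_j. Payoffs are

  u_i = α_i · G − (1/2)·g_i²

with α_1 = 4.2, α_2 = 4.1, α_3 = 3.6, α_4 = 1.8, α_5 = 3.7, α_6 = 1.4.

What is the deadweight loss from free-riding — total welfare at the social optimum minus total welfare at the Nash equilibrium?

University i's FOC: ∂u_i/∂g_i = α_i − g_i = 0, so g_i* = α_i.
NE contributions = (4.2, 4.1, 3.6, 1.8, 3.7, 1.4); G = 18.8.
W^NE = (Σα)·G − ½Σα_i² = 18.8² − ½·66.3 = 320.29.
Planner sets g_i = Σα_j = 18.8 for every i, so G^SO = 6·18.8 = 112.8.
W^SO = (Σα)·G^SO − ½·6·(Σα)² = (6/2)·18.8² = 1060.32.
Deadweight loss = W^SO − W^NE = 740.03.

740.03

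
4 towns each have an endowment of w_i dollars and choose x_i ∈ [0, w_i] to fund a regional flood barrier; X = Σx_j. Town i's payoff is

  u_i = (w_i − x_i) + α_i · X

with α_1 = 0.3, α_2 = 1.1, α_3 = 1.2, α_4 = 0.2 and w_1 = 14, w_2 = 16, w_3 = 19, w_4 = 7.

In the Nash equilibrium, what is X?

35

∂u_i/∂x_i = α_i − 1, so town i contributes w_i if α_i > 1, else 0.
α_i > 1 for i ∈ {2, 3}; NE contributions (0, 16, 19, 0), X = 35.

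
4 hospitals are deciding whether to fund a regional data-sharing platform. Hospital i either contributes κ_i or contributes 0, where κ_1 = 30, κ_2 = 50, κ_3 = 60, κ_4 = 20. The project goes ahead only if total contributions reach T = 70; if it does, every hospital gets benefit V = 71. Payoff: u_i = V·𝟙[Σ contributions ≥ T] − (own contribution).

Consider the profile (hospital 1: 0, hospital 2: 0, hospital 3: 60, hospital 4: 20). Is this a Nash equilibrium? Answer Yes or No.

Yes

Total = 80 ≥ 70: provided.
Hospital 1 (pledges 0, payoff 71): pledging 30 → total 110, payoff 41. No gain.
Hospital 2 (pledges 0, payoff 71): pledging 50 → total 130, payoff 21. No gain.
Hospital 3 (pledges 60, payoff 11): dropping to 0 → total 20, payoff 0. No gain.
Hospital 4 (pledges 20, payoff 51): dropping to 0 → total 60, payoff 0. No gain.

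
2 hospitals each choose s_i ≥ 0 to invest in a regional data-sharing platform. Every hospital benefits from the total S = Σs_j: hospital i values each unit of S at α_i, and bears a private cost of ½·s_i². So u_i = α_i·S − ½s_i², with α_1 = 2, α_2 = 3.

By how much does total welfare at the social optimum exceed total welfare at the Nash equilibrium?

6.5

Hospital i's FOC: ∂u_i/∂s_i = α_i − s_i = 0, so s_i* = α_i.
NE contributions = (2, 3); S = 5.
W^NE = (Σα)·S − ½Σα_i² = 5² − ½·13 = 18.5.
Planner sets s_i = Σα_j = 5 for every i, so S^SO = 2·5 = 10.
W^SO = (Σα)·S^SO − ½·2·(Σα)² = (2/2)·5² = 25.
Deadweight loss = W^SO − W^NE = 6.5.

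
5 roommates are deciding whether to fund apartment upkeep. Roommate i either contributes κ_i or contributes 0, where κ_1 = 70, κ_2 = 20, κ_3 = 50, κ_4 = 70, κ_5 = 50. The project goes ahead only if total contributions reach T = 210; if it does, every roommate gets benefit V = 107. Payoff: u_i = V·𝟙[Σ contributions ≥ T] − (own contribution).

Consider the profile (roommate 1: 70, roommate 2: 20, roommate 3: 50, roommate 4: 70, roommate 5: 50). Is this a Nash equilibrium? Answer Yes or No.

Total = 260 ≥ 210: provided.
Roommate 1 (pledges 70, payoff 37): dropping to 0 → total 190, payoff 0. No gain.
Roommate 2 (pledges 20, payoff 87): dropping to 0 → total 240, payoff 107. Profitable deviation.

No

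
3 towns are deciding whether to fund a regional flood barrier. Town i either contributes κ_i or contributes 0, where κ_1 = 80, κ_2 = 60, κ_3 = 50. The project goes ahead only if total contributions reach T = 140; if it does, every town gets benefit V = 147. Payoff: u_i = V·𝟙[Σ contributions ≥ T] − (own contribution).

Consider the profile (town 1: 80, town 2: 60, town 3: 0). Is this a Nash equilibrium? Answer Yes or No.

Yes

Total = 140 ≥ 140: provided.
Town 1 (pledges 80, payoff 67): dropping to 0 → total 60, payoff 0. No gain.
Town 2 (pledges 60, payoff 87): dropping to 0 → total 80, payoff 0. No gain.
Town 3 (pledges 0, payoff 147): pledging 50 → total 190, payoff 97. No gain.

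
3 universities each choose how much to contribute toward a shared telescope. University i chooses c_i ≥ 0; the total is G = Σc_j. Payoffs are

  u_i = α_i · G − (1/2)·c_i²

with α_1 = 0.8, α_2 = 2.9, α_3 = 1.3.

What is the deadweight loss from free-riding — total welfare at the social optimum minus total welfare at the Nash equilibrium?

University i's FOC: ∂u_i/∂c_i = α_i − c_i = 0, so c_i* = α_i.
NE contributions = (0.8, 2.9, 1.3); G = 5.
W^NE = (Σα)·G − ½Σα_i² = 5² − ½·10.74 = 19.63.
Planner sets c_i = Σα_j = 5 for every i, so G^SO = 3·5 = 15.
W^SO = (Σα)·G^SO − ½·3·(Σα)² = (3/2)·5² = 37.5.
Deadweight loss = W^SO − W^NE = 17.87.

17.87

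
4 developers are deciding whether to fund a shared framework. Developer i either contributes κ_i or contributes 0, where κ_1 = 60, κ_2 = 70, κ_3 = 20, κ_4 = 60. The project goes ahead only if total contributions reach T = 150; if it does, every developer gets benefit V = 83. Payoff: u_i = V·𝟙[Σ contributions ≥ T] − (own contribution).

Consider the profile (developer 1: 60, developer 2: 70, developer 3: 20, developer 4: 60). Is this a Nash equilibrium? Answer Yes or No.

No

Total = 210 ≥ 150: provided.
Developer 1 (pledges 60, payoff 23): dropping to 0 → total 150, payoff 83. Profitable deviation.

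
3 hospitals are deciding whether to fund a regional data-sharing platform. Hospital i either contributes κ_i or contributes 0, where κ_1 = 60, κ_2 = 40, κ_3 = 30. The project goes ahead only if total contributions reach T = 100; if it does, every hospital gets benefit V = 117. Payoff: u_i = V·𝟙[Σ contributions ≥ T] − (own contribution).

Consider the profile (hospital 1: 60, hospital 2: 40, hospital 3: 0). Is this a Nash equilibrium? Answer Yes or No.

Yes

Total = 100 ≥ 100: provided.
Hospital 1 (pledges 60, payoff 57): dropping to 0 → total 40, payoff 0. No gain.
Hospital 2 (pledges 40, payoff 77): dropping to 0 → total 60, payoff 0. No gain.
Hospital 3 (pledges 0, payoff 117): pledging 30 → total 130, payoff 87. No gain.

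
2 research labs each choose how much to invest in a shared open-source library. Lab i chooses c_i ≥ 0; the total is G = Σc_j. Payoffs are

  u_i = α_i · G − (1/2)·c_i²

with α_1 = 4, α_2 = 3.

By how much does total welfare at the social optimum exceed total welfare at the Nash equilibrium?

Lab i's FOC: ∂u_i/∂c_i = α_i − c_i = 0, so c_i* = α_i.
NE contributions = (4, 3); G = 7.
W^NE = (Σα)·G − ½Σα_i² = 7² − ½·25 = 36.5.
Planner sets c_i = Σα_j = 7 for every i, so G^SO = 2·7 = 14.
W^SO = (Σα)·G^SO − ½·2·(Σα)² = (2/2)·7² = 49.
Deadweight loss = W^SO − W^NE = 12.5.

12.5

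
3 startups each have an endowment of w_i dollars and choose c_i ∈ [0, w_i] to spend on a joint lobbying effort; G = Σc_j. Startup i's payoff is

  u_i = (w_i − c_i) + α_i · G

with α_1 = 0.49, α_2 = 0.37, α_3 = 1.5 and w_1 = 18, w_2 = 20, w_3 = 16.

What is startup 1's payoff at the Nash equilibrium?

∂u_i/∂c_i = α_i − 1, so startup i contributes w_i if α_i > 1, else 0.
α_i > 1 for i ∈ {3}; NE contributions (0, 0, 16), G = 16.
u_1 = (18 − 0) + 0.49·16 = 25.84.

25.84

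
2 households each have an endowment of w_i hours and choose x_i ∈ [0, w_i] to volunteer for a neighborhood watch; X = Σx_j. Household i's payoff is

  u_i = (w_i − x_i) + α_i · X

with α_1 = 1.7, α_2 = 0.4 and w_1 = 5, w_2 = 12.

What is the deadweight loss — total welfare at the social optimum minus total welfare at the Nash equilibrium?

∂u_i/∂x_i = α_i − 1, so household i contributes w_i if α_i > 1, else 0.
α_i > 1 for i ∈ {1}; NE contributions (5, 0), X = 5.
W^NE = Σw_i − X^NE + (Σα_i)·X^NE = 17 + 1.1·5 = 22.5.
Planner: ∂(Σu_j)/∂x_i = Σα_j − 1 = 1.1 > 0, so everyone contributes w_i; X^SO = 17, W^SO = 17 + 1.1·17 = 35.7.
Deadweight loss = 13.2.

13.2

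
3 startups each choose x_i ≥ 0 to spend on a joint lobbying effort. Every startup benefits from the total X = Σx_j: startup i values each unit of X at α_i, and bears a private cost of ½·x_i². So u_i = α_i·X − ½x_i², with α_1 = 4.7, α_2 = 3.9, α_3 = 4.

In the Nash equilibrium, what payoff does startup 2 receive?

Startup i's FOC: ∂u_i/∂x_i = α_i − x_i = 0, so x_i* = α_i.
NE contributions = (4.7, 3.9, 4); X = 12.6.
u_2 = α_2·X − ½·(x_2)² = 3.9·12.6 − ½·3.9² = 41.535.

41.535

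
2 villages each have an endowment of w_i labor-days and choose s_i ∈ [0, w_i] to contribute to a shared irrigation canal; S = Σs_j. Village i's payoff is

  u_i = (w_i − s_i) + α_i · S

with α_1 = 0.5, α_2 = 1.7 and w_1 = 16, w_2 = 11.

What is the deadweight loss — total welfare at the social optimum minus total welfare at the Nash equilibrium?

19.2

∂u_i/∂s_i = α_i − 1, so village i contributes w_i if α_i > 1, else 0.
α_i > 1 for i ∈ {2}; NE contributions (0, 11), S = 11.
W^NE = Σw_i − S^NE + (Σα_i)·S^NE = 27 + 1.2·11 = 40.2.
Planner: ∂(Σu_j)/∂s_i = Σα_j − 1 = 1.2 > 0, so everyone contributes w_i; S^SO = 27, W^SO = 27 + 1.2·27 = 59.4.
Deadweight loss = 19.2.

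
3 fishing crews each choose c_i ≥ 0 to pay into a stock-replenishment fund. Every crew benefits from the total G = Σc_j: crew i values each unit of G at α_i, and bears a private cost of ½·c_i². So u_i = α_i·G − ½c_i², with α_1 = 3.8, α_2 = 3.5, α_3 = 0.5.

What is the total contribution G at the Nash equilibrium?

7.8

Crew i's FOC: ∂u_i/∂c_i = α_i − c_i = 0, so c_i* = α_i.
NE contributions = (3.8, 3.5, 0.5); G = 7.8.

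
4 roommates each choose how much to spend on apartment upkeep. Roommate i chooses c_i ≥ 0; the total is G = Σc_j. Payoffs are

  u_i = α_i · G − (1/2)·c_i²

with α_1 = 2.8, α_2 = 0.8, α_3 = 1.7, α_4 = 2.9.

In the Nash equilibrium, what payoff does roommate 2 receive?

Roommate i's FOC: ∂u_i/∂c_i = α_i − c_i = 0, so c_i* = α_i.
NE contributions = (2.8, 0.8, 1.7, 2.9); G = 8.2.
u_2 = α_2·G − ½·(c_2)² = 0.8·8.2 − ½·0.8² = 6.24.

6.24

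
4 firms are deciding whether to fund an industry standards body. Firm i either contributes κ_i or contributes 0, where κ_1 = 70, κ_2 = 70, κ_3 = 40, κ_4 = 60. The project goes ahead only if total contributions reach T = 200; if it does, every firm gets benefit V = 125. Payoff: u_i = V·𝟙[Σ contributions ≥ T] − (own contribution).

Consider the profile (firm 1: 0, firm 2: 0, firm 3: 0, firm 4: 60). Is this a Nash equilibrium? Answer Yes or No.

Total = 60 < 200: not provided.
Firm 1 (pledges 0, payoff 0): pledging 70 → total 130, payoff -70. No gain.
Firm 2 (pledges 0, payoff 0): pledging 70 → total 130, payoff -70. No gain.
Firm 3 (pledges 0, payoff 0): pledging 40 → total 100, payoff -40. No gain.
Firm 4 (pledges 60, payoff -60): dropping to 0 → total 0, payoff 0. Profitable deviation.

No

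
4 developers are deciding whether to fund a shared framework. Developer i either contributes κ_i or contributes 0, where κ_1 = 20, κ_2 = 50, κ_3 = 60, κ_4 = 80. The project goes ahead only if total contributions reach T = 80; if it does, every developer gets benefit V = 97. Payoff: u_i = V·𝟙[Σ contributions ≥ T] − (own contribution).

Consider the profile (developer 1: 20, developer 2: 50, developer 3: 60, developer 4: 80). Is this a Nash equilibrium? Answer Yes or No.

Total = 210 ≥ 80: provided.
Developer 1 (pledges 20, payoff 77): dropping to 0 → total 190, payoff 97. Profitable deviation.

No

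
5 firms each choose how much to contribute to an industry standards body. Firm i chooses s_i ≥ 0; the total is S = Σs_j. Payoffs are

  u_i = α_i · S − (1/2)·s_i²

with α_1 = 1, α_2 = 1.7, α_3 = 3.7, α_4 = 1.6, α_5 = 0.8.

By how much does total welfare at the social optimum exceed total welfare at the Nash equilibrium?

126.55

Firm i's FOC: ∂u_i/∂s_i = α_i − s_i = 0, so s_i* = α_i.
NE contributions = (1, 1.7, 3.7, 1.6, 0.8); S = 8.8.
W^NE = (Σα)·S − ½Σα_i² = 8.8² − ½·20.78 = 67.05.
Planner sets s_i = Σα_j = 8.8 for every i, so S^SO = 5·8.8 = 44.
W^SO = (Σα)·S^SO − ½·5·(Σα)² = (5/2)·8.8² = 193.6.
Deadweight loss = W^SO − W^NE = 126.55.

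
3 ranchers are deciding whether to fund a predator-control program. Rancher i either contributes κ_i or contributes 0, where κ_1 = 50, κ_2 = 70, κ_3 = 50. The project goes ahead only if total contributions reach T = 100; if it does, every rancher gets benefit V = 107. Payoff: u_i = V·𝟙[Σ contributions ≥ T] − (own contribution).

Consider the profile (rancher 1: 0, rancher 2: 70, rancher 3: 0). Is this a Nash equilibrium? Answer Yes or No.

Total = 70 < 100: not provided.
Rancher 1 (pledges 0, payoff 0): pledging 50 → total 120, payoff 57. Profitable deviation.

No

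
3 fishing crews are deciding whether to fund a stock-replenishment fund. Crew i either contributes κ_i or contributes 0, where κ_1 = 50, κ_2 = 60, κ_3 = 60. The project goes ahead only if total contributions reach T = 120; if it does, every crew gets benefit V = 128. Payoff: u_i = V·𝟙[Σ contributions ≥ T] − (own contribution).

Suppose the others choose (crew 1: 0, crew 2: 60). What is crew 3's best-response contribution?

Others' total = 60. Contributing 60 brings total to 120 ≥ 120: gain V − κ_3 = 68.
Best response: 60.

60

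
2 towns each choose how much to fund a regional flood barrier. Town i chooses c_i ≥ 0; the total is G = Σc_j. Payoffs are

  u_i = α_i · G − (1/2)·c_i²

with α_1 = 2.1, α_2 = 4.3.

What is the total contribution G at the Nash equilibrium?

Town i's FOC: ∂u_i/∂c_i = α_i − c_i = 0, so c_i* = α_i.
NE contributions = (2.1, 4.3); G = 6.4.

6.4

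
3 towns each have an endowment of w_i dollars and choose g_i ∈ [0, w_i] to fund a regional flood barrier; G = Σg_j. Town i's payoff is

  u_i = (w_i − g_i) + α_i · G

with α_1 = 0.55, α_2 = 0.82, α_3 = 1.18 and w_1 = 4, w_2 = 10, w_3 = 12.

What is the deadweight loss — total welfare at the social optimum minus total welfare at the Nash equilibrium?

∂u_i/∂g_i = α_i − 1, so town i contributes w_i if α_i > 1, else 0.
α_i > 1 for i ∈ {3}; NE contributions (0, 0, 12), G = 12.
W^NE = Σw_i − G^NE + (Σα_i)·G^NE = 26 + 1.55·12 = 44.6.
Planner: ∂(Σu_j)/∂g_i = Σα_j − 1 = 1.55 > 0, so everyone contributes w_i; G^SO = 26, W^SO = 26 + 1.55·26 = 66.3.
Deadweight loss = 21.7.

21.7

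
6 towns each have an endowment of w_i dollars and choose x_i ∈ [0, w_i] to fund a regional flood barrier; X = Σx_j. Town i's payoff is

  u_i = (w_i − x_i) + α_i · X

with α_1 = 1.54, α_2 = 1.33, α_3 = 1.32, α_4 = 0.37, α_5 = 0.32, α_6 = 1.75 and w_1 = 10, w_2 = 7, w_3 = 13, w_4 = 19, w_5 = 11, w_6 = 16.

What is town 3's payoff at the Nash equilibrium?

∂u_i/∂x_i = α_i − 1, so town i contributes w_i if α_i > 1, else 0.
α_i > 1 for i ∈ {1, 2, 3, 6}; NE contributions (10, 7, 13, 0, 0, 16), X = 46.
u_3 = (13 − 13) + 1.32·46 = 60.72.

60.72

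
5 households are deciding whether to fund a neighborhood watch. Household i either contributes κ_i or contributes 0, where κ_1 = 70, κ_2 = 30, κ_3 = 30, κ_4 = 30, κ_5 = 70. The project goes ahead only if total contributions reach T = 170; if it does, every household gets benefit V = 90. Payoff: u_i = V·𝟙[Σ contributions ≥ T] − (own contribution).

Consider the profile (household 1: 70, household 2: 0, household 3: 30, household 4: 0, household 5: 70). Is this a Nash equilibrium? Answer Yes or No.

Total = 170 ≥ 170: provided.
Household 1 (pledges 70, payoff 20): dropping to 0 → total 100, payoff 0. No gain.
Household 2 (pledges 0, payoff 90): pledging 30 → total 200, payoff 60. No gain.
Household 3 (pledges 30, payoff 60): dropping to 0 → total 140, payoff 0. No gain.
Household 4 (pledges 0, payoff 90): pledging 30 → total 200, payoff 60. No gain.
Household 5 (pledges 70, payoff 20): dropping to 0 → total 100, payoff 0. No gain.

Yes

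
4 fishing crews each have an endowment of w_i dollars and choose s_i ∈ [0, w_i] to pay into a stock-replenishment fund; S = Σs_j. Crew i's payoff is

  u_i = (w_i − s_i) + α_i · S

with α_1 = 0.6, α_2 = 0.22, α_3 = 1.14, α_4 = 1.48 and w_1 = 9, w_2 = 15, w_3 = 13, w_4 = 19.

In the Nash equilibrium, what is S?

∂u_i/∂s_i = α_i − 1, so crew i contributes w_i if α_i > 1, else 0.
α_i > 1 for i ∈ {3, 4}; NE contributions (0, 0, 13, 19), S = 32.

32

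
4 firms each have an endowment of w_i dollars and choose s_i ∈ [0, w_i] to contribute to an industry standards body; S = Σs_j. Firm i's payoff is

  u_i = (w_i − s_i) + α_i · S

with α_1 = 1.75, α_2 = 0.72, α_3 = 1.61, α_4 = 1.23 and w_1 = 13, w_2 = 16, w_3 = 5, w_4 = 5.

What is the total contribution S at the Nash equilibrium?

23

∂u_i/∂s_i = α_i − 1, so firm i contributes w_i if α_i > 1, else 0.
α_i > 1 for i ∈ {1, 3, 4}; NE contributions (13, 0, 5, 5), S = 23.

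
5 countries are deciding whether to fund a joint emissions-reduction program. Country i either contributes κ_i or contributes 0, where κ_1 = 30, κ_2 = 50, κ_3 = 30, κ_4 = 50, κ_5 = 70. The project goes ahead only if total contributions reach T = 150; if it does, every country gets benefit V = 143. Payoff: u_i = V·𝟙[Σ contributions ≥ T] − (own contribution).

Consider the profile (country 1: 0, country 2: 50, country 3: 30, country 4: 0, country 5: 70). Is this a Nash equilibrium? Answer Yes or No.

Yes

Total = 150 ≥ 150: provided.
Country 1 (pledges 0, payoff 143): pledging 30 → total 180, payoff 113. No gain.
Country 2 (pledges 50, payoff 93): dropping to 0 → total 100, payoff 0. No gain.
Country 3 (pledges 30, payoff 113): dropping to 0 → total 120, payoff 0. No gain.
Country 4 (pledges 0, payoff 143): pledging 50 → total 200, payoff 93. No gain.
Country 5 (pledges 70, payoff 73): dropping to 0 → total 80, payoff 0. No gain.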